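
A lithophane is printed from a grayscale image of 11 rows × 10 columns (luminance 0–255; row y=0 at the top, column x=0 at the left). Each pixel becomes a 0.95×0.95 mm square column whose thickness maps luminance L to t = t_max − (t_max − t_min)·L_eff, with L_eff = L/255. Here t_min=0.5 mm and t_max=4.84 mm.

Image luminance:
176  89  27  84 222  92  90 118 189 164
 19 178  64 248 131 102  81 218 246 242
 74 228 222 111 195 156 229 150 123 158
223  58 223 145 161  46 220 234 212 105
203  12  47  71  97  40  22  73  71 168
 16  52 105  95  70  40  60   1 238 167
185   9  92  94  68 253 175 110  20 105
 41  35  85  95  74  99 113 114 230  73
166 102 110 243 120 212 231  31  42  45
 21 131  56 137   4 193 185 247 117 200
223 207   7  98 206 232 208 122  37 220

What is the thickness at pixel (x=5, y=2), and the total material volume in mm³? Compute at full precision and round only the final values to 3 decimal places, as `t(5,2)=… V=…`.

span = t_max - t_min = 4.84 - 0.5 = 4.340
L(5,2) = 156, L_eff = 156/255 = 0.611765
t(5,2) = 4.84 - 4.340·0.611765 = 2.185
Σt over all 11·10 pixels = 1883296/6375 ≈ 295.4189804
V = pitch²·Σt = 0.95²·1883296/6375 = 266.616

t(5,2)=2.185 V=266.616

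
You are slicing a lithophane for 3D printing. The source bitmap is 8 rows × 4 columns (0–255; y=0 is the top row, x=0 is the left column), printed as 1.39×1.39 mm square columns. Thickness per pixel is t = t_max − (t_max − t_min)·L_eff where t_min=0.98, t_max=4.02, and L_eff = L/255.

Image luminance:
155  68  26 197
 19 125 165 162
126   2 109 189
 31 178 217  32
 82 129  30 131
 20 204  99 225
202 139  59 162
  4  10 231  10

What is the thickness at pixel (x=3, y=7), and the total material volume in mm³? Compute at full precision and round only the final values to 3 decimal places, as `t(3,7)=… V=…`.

span = t_max - t_min = 4.02 - 0.98 = 3.040
L(3,7) = 10, L_eff = 10/255 = 0.039216
t(3,7) = 4.02 - 3.040·0.039216 = 3.901
Σt over all 8·4 pixels = 551192/6375 ≈ 86.4614902
V = pitch²·Σt = 1.39²·551192/6375 = 167.052

t(3,7)=3.901 V=167.052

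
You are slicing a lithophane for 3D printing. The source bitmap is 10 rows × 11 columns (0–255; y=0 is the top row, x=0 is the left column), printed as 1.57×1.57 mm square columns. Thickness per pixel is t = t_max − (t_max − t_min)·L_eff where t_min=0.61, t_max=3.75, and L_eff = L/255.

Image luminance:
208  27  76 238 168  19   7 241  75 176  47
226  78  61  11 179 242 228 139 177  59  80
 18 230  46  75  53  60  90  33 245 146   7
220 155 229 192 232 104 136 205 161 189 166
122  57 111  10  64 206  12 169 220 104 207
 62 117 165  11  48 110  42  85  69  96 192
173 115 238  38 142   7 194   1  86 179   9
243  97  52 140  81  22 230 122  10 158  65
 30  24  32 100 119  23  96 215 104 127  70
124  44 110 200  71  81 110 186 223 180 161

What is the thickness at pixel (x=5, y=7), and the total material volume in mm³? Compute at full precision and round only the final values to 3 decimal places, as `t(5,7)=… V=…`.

span = t_max - t_min = 3.75 - 0.61 = 3.140
L(5,7) = 22, L_eff = 22/255 = 0.086275
t(5,7) = 3.75 - 3.140·0.086275 = 3.479
Σt over all 10·11 pixels = 323957/1275 ≈ 254.0839216
V = pitch²·Σt = 1.57²·323957/1275 = 626.291

t(5,7)=3.479 V=626.291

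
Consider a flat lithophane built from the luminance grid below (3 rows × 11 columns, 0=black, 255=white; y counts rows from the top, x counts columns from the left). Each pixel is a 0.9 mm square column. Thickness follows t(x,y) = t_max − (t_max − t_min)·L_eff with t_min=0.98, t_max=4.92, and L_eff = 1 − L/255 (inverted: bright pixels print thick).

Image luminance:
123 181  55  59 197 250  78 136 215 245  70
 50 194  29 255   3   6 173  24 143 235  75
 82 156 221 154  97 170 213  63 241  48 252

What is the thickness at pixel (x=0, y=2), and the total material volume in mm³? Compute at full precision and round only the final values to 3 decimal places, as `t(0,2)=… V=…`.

span = t_max - t_min = 4.92 - 0.98 = 3.940
L(0,2) = 82, L_eff = 1 - 82/255 = 0.678431 (inverted)
t(0,2) = 4.92 - 3.940·0.678431 = 2.247
Σt over all 3·11 pixels = 648728/6375 ≈ 101.7612549
V = pitch²·Σt = 0.9²·648728/6375 = 82.427

t(0,2)=2.247 V=82.427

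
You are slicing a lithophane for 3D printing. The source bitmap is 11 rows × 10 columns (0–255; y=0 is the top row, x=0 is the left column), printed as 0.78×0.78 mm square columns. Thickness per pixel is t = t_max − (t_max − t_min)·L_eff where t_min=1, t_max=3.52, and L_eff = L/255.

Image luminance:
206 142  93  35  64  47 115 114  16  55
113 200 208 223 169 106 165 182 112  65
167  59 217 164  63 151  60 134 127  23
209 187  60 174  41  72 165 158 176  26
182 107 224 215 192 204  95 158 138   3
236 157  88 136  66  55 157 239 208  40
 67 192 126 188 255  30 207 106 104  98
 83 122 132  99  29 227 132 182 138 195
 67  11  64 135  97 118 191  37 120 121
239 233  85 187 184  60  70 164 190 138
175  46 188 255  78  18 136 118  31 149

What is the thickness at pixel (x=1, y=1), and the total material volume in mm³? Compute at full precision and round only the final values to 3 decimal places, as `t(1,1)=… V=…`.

t(1,1)=1.544 V=150.316

span = t_max - t_min = 3.52 - 1 = 2.520
L(1,1) = 200, L_eff = 200/255 = 0.784314
t(1,1) = 3.52 - 2.520·0.784314 = 1.544
Σt over all 11·10 pixels = 105004/425 ≈ 247.0682353
V = pitch²·Σt = 0.78²·105004/425 = 150.316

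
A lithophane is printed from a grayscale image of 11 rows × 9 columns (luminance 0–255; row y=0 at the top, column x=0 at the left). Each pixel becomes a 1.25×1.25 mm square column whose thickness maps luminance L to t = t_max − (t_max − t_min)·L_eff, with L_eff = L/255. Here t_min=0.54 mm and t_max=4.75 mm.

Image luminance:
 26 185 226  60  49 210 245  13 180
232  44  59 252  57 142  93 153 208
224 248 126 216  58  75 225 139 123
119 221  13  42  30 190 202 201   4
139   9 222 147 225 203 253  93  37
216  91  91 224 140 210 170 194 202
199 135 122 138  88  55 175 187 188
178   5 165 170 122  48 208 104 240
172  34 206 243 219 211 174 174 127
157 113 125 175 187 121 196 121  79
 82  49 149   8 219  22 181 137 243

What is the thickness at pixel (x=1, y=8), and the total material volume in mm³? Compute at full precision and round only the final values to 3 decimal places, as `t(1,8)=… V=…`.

t(1,8)=4.189 V=368.274

span = t_max - t_min = 4.75 - 0.54 = 4.210
L(1,8) = 34, L_eff = 34/255 = 0.133333
t(1,8) = 4.75 - 4.210·0.133333 = 4.189
Σt over all 11·9 pixels = 1502557/6375 ≈ 235.6952157
V = pitch²·Σt = 1.25²·1502557/6375 = 368.274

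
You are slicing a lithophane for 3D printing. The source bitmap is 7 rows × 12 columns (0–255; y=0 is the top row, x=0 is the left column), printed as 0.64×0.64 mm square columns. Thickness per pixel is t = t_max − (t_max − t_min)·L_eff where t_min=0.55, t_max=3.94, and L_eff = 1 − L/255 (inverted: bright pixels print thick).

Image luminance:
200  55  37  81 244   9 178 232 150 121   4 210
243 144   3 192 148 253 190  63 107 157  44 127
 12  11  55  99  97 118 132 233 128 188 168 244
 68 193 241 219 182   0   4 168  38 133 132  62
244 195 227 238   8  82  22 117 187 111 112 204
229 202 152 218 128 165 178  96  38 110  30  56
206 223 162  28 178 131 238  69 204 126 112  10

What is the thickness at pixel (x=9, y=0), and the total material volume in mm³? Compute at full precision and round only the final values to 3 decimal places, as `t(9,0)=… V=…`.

span = t_max - t_min = 3.94 - 0.55 = 3.390
L(9,0) = 121, L_eff = 1 - 121/255 = 0.525490 (inverted)
t(9,0) = 3.94 - 3.390·0.525490 = 2.159
Σt over all 7·12 pixels = 1652989/8500 ≈ 194.4692941
V = pitch²·Σt = 0.64²·1652989/8500 = 79.655

t(9,0)=2.159 V=79.655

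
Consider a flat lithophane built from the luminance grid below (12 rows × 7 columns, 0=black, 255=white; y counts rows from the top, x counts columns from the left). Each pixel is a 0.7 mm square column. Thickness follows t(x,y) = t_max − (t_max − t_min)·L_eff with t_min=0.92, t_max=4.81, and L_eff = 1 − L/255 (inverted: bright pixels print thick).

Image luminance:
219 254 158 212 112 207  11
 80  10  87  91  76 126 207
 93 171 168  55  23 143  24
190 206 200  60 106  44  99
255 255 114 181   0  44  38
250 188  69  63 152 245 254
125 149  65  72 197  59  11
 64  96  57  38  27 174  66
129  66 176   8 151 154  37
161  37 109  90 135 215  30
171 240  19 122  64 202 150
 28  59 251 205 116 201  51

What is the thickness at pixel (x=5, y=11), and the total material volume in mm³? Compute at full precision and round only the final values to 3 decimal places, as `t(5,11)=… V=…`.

span = t_max - t_min = 4.81 - 0.92 = 3.890
L(5,11) = 201, L_eff = 1 - 201/255 = 0.211765 (inverted)
t(5,11) = 4.81 - 3.890·0.211765 = 3.986
Σt over all 12·7 pixels = 5906153/25500 ≈ 231.6138431
V = pitch²·Σt = 0.7²·5906153/25500 = 113.491

t(5,11)=3.986 V=113.491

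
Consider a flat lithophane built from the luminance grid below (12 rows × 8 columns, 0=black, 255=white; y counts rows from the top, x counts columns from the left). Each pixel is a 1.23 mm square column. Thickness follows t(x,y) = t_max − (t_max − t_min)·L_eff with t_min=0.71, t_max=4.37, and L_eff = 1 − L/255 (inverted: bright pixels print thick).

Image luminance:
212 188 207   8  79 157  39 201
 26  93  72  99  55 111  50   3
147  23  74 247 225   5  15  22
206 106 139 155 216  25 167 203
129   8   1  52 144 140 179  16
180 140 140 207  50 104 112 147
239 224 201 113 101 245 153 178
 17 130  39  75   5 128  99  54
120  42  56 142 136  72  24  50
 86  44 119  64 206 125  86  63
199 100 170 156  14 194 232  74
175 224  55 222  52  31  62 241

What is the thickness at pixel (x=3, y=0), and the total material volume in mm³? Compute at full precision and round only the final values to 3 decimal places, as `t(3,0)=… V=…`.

span = t_max - t_min = 4.37 - 0.71 = 3.660
L(3,0) = 8, L_eff = 1 - 8/255 = 0.968627 (inverted)
t(3,0) = 4.37 - 3.660·0.968627 = 0.825
Σt over all 12·8 pixels = 958301/4250 ≈ 225.4825882
V = pitch²·Σt = 1.23²·958301/4250 = 341.133

t(3,0)=0.825 V=341.133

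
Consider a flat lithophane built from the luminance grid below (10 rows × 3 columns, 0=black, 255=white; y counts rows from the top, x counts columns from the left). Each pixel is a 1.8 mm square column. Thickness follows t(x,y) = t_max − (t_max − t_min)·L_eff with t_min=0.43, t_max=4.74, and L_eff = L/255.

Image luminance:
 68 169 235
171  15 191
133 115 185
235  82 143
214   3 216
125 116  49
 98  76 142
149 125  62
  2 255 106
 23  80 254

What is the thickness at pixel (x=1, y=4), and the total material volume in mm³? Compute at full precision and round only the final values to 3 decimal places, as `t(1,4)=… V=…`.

span = t_max - t_min = 4.74 - 0.43 = 4.310
L(1,4) = 3, L_eff = 3/255 = 0.011765
t(1,4) = 4.74 - 4.310·0.011765 = 4.689
Σt over all 10·3 pixels = 657451/8500 ≈ 77.3471765
V = pitch²·Σt = 1.8²·657451/8500 = 250.605

t(1,4)=4.689 V=250.605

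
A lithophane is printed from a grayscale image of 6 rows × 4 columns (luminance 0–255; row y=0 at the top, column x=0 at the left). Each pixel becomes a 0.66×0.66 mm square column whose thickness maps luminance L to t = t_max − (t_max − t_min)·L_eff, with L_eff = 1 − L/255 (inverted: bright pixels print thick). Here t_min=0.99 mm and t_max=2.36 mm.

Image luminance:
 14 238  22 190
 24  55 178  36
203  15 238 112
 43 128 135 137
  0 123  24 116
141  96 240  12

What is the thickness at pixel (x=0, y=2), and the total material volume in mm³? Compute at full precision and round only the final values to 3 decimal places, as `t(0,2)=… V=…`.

t(0,2)=2.081 V=16.247

span = t_max - t_min = 2.36 - 0.99 = 1.370
L(0,2) = 203, L_eff = 1 - 203/255 = 0.203922 (inverted)
t(0,2) = 2.36 - 1.370·0.203922 = 2.081
Σt over all 6·4 pixels = 15852/425 ≈ 37.2988235
V = pitch²·Σt = 0.66²·15852/425 = 16.247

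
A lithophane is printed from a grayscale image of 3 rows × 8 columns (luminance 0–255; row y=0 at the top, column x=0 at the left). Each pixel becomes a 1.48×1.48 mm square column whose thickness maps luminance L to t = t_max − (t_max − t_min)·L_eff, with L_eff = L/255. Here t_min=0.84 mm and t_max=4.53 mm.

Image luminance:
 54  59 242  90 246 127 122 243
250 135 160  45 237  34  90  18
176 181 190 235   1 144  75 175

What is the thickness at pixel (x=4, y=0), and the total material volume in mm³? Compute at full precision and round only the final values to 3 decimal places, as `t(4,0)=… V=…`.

span = t_max - t_min = 4.53 - 0.84 = 3.690
L(4,0) = 246, L_eff = 246/255 = 0.964706
t(4,0) = 4.53 - 3.690·0.964706 = 0.970
Σt over all 3·8 pixels = 514653/8500 ≈ 60.5474118
V = pitch²·Σt = 1.48²·514653/8500 = 132.623

t(4,0)=0.970 V=132.623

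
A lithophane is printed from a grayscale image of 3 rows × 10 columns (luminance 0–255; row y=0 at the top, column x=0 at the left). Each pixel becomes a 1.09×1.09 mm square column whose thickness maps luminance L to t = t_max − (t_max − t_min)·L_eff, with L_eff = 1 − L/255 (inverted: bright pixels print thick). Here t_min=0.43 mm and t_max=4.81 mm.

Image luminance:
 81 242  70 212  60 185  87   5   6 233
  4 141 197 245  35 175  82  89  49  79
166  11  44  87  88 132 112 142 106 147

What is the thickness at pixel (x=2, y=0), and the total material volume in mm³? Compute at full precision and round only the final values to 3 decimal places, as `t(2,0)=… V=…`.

t(2,0)=1.632 V=82.916

span = t_max - t_min = 4.81 - 0.43 = 4.380
L(2,0) = 70, L_eff = 1 - 70/255 = 0.725490 (inverted)
t(2,0) = 4.81 - 4.380·0.725490 = 1.632
Σt over all 3·10 pixels = 296601/4250 ≈ 69.7884706
V = pitch²·Σt = 1.09²·296601/4250 = 82.916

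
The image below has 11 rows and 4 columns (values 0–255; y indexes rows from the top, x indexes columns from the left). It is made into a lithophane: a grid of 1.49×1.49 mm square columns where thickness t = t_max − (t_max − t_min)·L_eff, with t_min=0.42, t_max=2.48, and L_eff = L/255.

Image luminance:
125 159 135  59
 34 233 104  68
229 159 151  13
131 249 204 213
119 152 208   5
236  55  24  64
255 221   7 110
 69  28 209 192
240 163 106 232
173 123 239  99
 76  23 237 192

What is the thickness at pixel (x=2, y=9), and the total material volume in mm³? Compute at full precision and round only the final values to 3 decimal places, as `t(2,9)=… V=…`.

t(2,9)=0.549 V=132.442

span = t_max - t_min = 2.48 - 0.42 = 2.060
L(2,9) = 239, L_eff = 239/255 = 0.937255
t(2,9) = 2.48 - 2.060·0.937255 = 0.549
Σt over all 11·4 pixels = 253537/4250 ≈ 59.6557647
V = pitch²·Σt = 1.49²·253537/4250 = 132.442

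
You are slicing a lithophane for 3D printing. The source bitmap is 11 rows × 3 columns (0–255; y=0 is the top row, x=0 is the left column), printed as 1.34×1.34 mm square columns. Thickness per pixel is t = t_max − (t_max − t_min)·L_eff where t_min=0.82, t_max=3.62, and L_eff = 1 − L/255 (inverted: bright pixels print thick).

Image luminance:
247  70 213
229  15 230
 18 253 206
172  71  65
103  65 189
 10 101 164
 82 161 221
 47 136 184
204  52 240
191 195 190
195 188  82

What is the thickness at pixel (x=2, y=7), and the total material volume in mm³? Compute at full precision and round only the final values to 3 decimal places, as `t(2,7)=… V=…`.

t(2,7)=2.840 V=143.011

span = t_max - t_min = 3.62 - 0.82 = 2.800
L(2,7) = 184, L_eff = 1 - 184/255 = 0.278431 (inverted)
t(2,7) = 3.62 - 2.800·0.278431 = 2.840
Σt over all 11·3 pixels = 40619/510 ≈ 79.6450980
V = pitch²·Σt = 1.34²·40619/510 = 143.011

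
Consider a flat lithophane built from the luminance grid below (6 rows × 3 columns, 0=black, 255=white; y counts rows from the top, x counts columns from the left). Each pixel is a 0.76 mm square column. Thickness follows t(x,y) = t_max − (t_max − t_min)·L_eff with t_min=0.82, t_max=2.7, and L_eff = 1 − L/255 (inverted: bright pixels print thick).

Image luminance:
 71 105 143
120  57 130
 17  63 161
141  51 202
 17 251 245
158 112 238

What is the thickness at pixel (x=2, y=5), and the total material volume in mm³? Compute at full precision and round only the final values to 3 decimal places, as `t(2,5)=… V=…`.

t(2,5)=2.575 V=18.243

span = t_max - t_min = 2.7 - 0.82 = 1.880
L(2,5) = 238, L_eff = 1 - 238/255 = 0.066667 (inverted)
t(2,5) = 2.7 - 1.880·0.066667 = 2.575
Σt over all 6·3 pixels = 201349/6375 ≈ 31.5841569
V = pitch²·Σt = 0.76²·201349/6375 = 18.243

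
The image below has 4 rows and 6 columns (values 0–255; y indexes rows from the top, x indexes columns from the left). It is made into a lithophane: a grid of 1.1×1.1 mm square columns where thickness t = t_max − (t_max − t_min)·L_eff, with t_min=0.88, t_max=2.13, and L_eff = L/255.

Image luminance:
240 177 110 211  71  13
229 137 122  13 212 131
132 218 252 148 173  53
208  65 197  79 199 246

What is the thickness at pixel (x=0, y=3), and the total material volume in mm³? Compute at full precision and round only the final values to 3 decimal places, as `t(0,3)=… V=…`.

t(0,3)=1.110 V=40.289

span = t_max - t_min = 2.13 - 0.88 = 1.250
L(0,3) = 208, L_eff = 208/255 = 0.815686
t(0,3) = 2.13 - 1.250·0.815686 = 1.110
Σt over all 4·6 pixels = 14151/425 ≈ 33.2964706
V = pitch²·Σt = 1.1²·14151/425 = 40.289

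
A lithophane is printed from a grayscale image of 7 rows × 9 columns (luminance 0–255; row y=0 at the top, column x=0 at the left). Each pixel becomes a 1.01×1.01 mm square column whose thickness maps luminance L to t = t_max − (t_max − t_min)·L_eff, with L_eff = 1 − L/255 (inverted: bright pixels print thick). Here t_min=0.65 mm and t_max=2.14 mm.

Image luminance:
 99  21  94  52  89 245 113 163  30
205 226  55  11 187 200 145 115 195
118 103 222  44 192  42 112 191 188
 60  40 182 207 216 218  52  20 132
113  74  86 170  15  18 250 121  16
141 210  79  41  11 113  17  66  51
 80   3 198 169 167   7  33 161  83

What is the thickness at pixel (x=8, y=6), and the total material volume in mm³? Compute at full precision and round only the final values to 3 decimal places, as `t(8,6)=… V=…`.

t(8,6)=1.135 V=83.956

span = t_max - t_min = 2.14 - 0.65 = 1.490
L(8,6) = 83, L_eff = 1 - 83/255 = 0.674510 (inverted)
t(8,6) = 2.14 - 1.490·0.674510 = 1.135
Σt over all 7·9 pixels = 349783/4250 ≈ 82.3018824
V = pitch²·Σt = 1.01²·349783/4250 = 83.956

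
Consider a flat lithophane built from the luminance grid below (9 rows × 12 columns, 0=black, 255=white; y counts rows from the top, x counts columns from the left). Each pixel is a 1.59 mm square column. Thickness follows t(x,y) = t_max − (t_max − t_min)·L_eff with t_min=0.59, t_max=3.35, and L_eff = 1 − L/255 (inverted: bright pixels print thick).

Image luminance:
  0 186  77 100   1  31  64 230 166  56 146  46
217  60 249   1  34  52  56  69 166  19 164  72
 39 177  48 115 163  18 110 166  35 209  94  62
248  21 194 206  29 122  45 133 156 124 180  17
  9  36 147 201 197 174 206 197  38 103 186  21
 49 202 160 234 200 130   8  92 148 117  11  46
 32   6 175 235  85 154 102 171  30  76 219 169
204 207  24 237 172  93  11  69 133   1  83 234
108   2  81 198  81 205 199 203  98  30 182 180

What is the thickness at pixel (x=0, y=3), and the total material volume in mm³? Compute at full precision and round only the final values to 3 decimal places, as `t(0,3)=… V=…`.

t(0,3)=3.274 V=499.680

span = t_max - t_min = 3.35 - 0.59 = 2.760
L(0,3) = 248, L_eff = 1 - 248/255 = 0.027451 (inverted)
t(0,3) = 3.35 - 2.760·0.027451 = 3.274
Σt over all 9·12 pixels = 420007/2125 ≈ 197.6503529
V = pitch²·Σt = 1.59²·420007/2125 = 499.680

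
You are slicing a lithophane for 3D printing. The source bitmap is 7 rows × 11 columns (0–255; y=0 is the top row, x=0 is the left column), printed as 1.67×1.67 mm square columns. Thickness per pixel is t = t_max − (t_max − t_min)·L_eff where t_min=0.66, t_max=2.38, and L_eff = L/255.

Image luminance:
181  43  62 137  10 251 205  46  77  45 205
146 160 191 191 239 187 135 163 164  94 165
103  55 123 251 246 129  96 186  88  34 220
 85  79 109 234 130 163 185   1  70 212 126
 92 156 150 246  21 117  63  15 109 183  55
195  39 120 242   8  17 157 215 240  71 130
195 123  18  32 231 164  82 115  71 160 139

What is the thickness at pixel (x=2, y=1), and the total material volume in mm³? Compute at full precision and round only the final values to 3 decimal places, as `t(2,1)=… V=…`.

span = t_max - t_min = 2.38 - 0.66 = 1.720
L(2,1) = 191, L_eff = 191/255 = 0.749020
t(2,1) = 2.38 - 1.720·0.749020 = 1.092
Σt over all 7·11 pixels = 492389/4250 ≈ 115.8562353
V = pitch²·Σt = 1.67²·492389/4250 = 323.111

t(2,1)=1.092 V=323.111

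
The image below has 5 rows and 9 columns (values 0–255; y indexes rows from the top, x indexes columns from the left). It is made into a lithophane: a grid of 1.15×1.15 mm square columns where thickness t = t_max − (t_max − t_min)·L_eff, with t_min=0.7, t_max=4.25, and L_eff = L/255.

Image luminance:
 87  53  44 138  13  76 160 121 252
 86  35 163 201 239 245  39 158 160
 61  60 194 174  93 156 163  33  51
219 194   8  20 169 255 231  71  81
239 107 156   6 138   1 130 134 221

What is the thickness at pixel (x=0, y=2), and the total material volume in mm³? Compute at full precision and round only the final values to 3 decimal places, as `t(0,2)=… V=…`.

t(0,2)=3.401 V=149.181

span = t_max - t_min = 4.25 - 0.7 = 3.550
L(0,2) = 61, L_eff = 61/255 = 0.239216
t(0,2) = 4.25 - 3.550·0.239216 = 3.401
Σt over all 5·9 pixels = 57529/510 ≈ 112.8019608
V = pitch²·Σt = 1.15²·57529/510 = 149.181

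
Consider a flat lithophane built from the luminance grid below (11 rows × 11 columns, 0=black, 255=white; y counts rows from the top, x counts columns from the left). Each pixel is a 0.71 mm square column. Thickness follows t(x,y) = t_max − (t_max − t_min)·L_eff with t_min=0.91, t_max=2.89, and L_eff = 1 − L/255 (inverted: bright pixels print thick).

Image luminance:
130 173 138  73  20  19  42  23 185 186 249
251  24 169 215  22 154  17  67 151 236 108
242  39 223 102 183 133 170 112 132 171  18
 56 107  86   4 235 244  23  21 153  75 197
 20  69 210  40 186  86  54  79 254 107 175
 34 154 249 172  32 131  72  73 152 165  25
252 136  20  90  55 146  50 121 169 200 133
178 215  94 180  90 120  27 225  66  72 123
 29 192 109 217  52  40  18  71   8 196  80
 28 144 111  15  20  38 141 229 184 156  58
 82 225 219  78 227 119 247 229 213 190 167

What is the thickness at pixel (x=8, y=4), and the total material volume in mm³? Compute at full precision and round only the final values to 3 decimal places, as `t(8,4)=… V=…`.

span = t_max - t_min = 2.89 - 0.91 = 1.980
L(8,4) = 254, L_eff = 1 - 254/255 = 0.003922 (inverted)
t(8,4) = 2.89 - 1.980·0.003922 = 2.882
Σt over all 11·11 pixels = 1913461/8500 ≈ 225.1130588
V = pitch²·Σt = 0.71²·1913461/8500 = 113.479

t(8,4)=2.882 V=113.479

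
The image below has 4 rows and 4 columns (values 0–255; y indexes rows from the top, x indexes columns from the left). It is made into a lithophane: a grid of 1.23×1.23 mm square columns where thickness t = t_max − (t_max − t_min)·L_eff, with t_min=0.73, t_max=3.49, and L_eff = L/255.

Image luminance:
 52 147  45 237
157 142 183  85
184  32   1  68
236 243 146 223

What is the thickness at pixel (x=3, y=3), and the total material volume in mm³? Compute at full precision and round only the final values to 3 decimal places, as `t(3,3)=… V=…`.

span = t_max - t_min = 3.49 - 0.73 = 2.760
L(3,3) = 223, L_eff = 223/255 = 0.874510
t(3,3) = 3.49 - 2.760·0.874510 = 1.076
Σt over all 4·4 pixels = 68497/2125 ≈ 32.2338824
V = pitch²·Σt = 1.23²·68497/2125 = 48.767

t(3,3)=1.076 V=48.767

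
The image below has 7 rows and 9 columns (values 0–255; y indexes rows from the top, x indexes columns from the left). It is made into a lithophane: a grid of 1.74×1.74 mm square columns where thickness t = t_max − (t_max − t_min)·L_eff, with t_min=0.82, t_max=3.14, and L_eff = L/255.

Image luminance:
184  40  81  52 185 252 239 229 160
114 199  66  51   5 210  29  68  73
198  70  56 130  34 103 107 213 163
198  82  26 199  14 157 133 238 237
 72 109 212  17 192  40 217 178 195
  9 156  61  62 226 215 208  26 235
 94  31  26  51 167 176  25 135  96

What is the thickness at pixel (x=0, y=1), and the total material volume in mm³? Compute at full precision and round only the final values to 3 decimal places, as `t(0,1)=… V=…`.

t(0,1)=2.103 V=383.351

span = t_max - t_min = 3.14 - 0.82 = 2.320
L(0,1) = 114, L_eff = 114/255 = 0.447059
t(0,1) = 3.14 - 2.320·0.447059 = 2.103
Σt over all 7·9 pixels = 1614389/12750 ≈ 126.6187451
V = pitch²·Σt = 1.74²·1614389/12750 = 383.351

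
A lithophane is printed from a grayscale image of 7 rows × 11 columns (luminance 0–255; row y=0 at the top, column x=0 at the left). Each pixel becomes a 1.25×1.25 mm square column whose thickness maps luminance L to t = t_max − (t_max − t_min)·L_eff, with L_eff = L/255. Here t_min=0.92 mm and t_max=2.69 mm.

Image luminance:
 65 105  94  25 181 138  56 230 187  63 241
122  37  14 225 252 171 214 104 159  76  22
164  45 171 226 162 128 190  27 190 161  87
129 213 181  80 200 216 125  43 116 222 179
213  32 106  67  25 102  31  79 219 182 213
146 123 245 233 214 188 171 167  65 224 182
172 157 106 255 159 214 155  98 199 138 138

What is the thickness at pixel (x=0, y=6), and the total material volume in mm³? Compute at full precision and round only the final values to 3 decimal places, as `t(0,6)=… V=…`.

t(0,6)=1.496 V=203.753

span = t_max - t_min = 2.69 - 0.92 = 1.770
L(0,6) = 172, L_eff = 172/255 = 0.674510
t(0,6) = 2.69 - 1.770·0.674510 = 1.496
Σt over all 7·11 pixels = 1108419/8500 ≈ 130.4022353
V = pitch²·Σt = 1.25²·1108419/8500 = 203.753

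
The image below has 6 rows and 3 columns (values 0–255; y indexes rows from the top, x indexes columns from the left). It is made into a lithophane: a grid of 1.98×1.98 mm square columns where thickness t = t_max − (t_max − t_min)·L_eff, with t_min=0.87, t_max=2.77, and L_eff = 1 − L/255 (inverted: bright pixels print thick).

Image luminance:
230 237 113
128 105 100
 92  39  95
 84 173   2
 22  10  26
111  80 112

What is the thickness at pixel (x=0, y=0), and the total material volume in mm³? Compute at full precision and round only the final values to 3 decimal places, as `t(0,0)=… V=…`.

span = t_max - t_min = 2.77 - 0.87 = 1.900
L(0,0) = 230, L_eff = 1 - 230/255 = 0.098039 (inverted)
t(0,0) = 2.77 - 1.900·0.098039 = 2.584
Σt over all 6·3 pixels = 36677/1275 ≈ 28.7662745
V = pitch²·Σt = 1.98²·36677/1275 = 112.775

t(0,0)=2.584 V=112.775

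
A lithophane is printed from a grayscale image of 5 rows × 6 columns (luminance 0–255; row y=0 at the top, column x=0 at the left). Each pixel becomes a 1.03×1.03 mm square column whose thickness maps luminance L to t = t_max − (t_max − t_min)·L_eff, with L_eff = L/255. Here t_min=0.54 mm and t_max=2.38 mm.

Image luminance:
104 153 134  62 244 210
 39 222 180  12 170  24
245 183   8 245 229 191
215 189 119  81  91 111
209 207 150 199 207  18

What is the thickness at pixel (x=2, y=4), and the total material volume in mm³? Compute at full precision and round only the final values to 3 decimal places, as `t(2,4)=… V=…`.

t(2,4)=1.298 V=41.675

span = t_max - t_min = 2.38 - 0.54 = 1.840
L(2,4) = 150, L_eff = 150/255 = 0.588235
t(2,4) = 2.38 - 1.840·0.588235 = 1.298
Σt over all 5·6 pixels = 250429/6375 ≈ 39.2829804
V = pitch²·Σt = 1.03²·250429/6375 = 41.675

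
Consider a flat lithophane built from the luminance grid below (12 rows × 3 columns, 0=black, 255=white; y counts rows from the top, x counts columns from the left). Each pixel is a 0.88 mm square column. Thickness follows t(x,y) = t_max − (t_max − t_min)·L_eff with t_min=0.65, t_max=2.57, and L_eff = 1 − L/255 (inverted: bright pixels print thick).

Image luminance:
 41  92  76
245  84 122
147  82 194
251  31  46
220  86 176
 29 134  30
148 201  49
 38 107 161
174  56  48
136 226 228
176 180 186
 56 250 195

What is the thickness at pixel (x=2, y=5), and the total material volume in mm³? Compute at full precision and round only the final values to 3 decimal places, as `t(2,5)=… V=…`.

t(2,5)=0.876 V=45.531

span = t_max - t_min = 2.57 - 0.65 = 1.920
L(2,5) = 30, L_eff = 1 - 30/255 = 0.882353 (inverted)
t(2,5) = 2.57 - 1.920·0.882353 = 0.876
Σt over all 12·3 pixels = 124941/2125 ≈ 58.7957647
V = pitch²·Σt = 0.88²·124941/2125 = 45.531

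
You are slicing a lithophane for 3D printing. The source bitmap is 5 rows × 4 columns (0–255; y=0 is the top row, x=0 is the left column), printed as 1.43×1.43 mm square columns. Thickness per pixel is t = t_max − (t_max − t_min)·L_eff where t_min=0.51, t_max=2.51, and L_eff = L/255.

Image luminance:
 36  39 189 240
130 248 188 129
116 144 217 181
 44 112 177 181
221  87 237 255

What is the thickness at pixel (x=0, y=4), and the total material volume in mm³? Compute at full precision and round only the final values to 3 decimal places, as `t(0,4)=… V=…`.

t(0,4)=0.777 V=51.796

span = t_max - t_min = 2.51 - 0.51 = 2.000
L(0,4) = 221, L_eff = 221/255 = 0.866667
t(0,4) = 2.51 - 2.000·0.866667 = 0.777
Σt over all 5·4 pixels = 2153/85 ≈ 25.3294118
V = pitch²·Σt = 1.43²·2153/85 = 51.796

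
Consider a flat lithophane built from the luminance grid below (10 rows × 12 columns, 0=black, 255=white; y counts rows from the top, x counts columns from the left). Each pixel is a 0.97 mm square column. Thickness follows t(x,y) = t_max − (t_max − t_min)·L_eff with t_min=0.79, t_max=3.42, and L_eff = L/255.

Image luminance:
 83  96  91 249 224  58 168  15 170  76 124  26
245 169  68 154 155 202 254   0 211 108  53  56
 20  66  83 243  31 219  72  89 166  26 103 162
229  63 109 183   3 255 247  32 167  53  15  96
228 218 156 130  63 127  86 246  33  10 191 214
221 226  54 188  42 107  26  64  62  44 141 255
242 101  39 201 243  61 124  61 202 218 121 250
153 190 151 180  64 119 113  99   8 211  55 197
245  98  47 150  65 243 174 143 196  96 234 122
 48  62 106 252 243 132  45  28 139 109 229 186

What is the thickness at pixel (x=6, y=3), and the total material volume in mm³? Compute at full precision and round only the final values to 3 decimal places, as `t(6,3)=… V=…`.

span = t_max - t_min = 3.42 - 0.79 = 2.630
L(6,3) = 247, L_eff = 247/255 = 0.968627
t(6,3) = 3.42 - 2.630·0.968627 = 0.873
Σt over all 10·12 pixels = 1055403/4250 ≈ 248.3301176
V = pitch²·Σt = 0.97²·1055403/4250 = 233.654

t(6,3)=0.873 V=233.654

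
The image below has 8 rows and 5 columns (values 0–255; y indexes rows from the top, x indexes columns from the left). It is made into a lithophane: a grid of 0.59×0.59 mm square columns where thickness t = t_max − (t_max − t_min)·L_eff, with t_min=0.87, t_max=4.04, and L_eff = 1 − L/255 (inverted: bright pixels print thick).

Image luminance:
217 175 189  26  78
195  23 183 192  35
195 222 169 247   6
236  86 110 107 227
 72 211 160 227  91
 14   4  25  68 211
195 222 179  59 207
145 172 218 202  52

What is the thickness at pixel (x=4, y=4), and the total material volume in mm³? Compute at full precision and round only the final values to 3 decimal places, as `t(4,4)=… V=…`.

t(4,4)=2.001 V=36.572

span = t_max - t_min = 4.04 - 0.87 = 3.170
L(4,4) = 91, L_eff = 1 - 91/255 = 0.643137 (inverted)
t(4,4) = 4.04 - 3.170·0.643137 = 2.001
Σt over all 8·5 pixels = 223257/2125 ≈ 105.0621176
V = pitch²·Σt = 0.59²·223257/2125 = 36.572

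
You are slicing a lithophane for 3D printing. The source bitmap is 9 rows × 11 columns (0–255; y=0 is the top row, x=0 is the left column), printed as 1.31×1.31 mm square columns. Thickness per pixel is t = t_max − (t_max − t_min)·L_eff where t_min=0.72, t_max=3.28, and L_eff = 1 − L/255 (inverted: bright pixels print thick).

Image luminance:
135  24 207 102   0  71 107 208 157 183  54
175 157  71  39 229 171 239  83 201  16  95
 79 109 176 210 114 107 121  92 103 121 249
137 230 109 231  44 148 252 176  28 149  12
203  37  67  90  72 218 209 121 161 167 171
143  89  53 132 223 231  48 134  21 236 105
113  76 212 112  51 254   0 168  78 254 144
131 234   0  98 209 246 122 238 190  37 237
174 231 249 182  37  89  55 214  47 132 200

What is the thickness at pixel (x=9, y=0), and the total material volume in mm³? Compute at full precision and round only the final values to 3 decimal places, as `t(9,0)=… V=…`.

span = t_max - t_min = 3.28 - 0.72 = 2.560
L(9,0) = 183, L_eff = 1 - 183/255 = 0.282353 (inverted)
t(9,0) = 3.28 - 2.560·0.282353 = 2.557
Σt over all 9·11 pixels = 1316234/6375 ≈ 206.4680784
V = pitch²·Σt = 1.31²·1316234/6375 = 354.320

t(9,0)=2.557 V=354.320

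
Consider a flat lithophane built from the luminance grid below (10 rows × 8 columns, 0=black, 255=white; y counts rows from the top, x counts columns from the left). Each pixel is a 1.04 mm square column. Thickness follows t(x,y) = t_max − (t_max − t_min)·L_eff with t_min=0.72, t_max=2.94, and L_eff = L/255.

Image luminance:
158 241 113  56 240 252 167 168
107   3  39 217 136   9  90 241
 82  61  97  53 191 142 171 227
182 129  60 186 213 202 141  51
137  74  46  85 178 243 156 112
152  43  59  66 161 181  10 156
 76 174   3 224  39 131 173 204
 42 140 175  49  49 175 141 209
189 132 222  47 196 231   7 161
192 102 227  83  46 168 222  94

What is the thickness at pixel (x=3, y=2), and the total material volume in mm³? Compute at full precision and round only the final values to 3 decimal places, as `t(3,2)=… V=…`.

span = t_max - t_min = 2.94 - 0.72 = 2.220
L(3,2) = 53, L_eff = 53/255 = 0.207843
t(3,2) = 2.94 - 2.220·0.207843 = 2.479
Σt over all 10·8 pixels = 607141/4250 ≈ 142.8567059
V = pitch²·Σt = 1.04²·607141/4250 = 154.514

t(3,2)=2.479 V=154.514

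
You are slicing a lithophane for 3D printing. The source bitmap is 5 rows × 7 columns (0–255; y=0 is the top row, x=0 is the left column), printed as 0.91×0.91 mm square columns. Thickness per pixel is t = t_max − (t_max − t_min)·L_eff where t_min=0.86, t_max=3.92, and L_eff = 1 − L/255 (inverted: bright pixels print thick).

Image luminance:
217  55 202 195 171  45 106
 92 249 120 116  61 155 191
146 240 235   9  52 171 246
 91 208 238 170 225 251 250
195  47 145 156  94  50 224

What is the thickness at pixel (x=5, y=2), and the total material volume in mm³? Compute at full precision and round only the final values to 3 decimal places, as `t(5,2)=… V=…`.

t(5,2)=2.912 V=78.766

span = t_max - t_min = 3.92 - 0.86 = 3.060
L(5,2) = 171, L_eff = 1 - 171/255 = 0.329412 (inverted)
t(5,2) = 3.92 - 3.060·0.329412 = 2.912
Σt over all 5·7 pixels = 95.116
V = pitch²·Σt = 0.91²·95.116 = 78.766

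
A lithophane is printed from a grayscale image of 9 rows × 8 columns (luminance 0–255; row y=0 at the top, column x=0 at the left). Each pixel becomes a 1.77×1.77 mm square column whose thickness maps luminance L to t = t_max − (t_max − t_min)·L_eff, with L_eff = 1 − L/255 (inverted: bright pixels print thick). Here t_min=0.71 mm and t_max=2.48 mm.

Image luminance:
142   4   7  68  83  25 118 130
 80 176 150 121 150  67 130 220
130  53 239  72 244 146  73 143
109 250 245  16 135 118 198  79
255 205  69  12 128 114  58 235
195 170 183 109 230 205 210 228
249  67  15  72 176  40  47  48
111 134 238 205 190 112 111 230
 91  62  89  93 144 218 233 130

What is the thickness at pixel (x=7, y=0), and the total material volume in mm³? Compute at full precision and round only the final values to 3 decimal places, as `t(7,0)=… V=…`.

t(7,0)=1.612 V=369.611

span = t_max - t_min = 2.48 - 0.71 = 1.770
L(7,0) = 130, L_eff = 1 - 130/255 = 0.490196 (inverted)
t(7,0) = 2.48 - 1.770·0.490196 = 1.612
Σt over all 9·8 pixels = 250702/2125 ≈ 117.9774118
V = pitch²·Σt = 1.77²·250702/2125 = 369.611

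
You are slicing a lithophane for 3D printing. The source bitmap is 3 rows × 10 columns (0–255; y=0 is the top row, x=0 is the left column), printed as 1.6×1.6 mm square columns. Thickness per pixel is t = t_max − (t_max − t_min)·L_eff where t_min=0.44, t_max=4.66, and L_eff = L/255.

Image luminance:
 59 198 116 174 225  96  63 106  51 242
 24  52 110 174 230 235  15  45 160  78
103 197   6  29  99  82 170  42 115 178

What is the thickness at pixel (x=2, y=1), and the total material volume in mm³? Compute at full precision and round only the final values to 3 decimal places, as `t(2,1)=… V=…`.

span = t_max - t_min = 4.66 - 0.44 = 4.220
L(2,1) = 110, L_eff = 110/255 = 0.431373
t(2,1) = 4.66 - 4.220·0.431373 = 2.840
Σt over all 3·10 pixels = 174906/2125 ≈ 82.3087059
V = pitch²·Σt = 1.6²·174906/2125 = 210.710

t(2,1)=2.840 V=210.710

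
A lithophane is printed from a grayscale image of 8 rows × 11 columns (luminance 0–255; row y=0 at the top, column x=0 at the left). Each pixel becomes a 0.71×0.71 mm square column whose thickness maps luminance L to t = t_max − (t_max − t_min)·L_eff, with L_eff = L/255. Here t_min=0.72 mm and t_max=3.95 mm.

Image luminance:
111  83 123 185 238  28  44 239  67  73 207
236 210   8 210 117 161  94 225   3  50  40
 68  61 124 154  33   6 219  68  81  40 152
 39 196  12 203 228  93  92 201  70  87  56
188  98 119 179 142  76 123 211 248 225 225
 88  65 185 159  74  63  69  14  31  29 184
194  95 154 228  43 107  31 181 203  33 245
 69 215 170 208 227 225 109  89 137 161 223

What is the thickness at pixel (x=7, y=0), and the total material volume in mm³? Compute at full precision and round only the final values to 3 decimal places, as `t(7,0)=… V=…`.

span = t_max - t_min = 3.95 - 0.72 = 3.230
L(7,0) = 239, L_eff = 239/255 = 0.937255
t(7,0) = 3.95 - 3.230·0.937255 = 0.923
Σt over all 8·11 pixels = 309037/1500 ≈ 206.0246667
V = pitch²·Σt = 0.71²·309037/1500 = 103.857

t(7,0)=0.923 V=103.857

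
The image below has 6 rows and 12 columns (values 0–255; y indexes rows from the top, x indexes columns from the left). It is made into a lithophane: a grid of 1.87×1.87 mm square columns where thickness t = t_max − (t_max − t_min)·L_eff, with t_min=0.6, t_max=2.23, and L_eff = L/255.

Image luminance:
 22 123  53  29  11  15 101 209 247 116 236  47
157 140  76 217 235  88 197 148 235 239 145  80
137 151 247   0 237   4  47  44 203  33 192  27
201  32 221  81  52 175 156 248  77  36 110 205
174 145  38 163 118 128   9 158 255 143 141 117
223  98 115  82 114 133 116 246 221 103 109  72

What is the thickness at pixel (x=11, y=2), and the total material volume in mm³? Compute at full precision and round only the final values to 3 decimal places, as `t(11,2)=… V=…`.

t(11,2)=2.057 V=353.515

span = t_max - t_min = 2.23 - 0.6 = 1.630
L(11,2) = 27, L_eff = 27/255 = 0.105882
t(11,2) = 2.23 - 1.630·0.105882 = 2.057
Σt over all 6·12 pixels = 859297/8500 ≈ 101.0937647
V = pitch²·Σt = 1.87²·859297/8500 = 353.515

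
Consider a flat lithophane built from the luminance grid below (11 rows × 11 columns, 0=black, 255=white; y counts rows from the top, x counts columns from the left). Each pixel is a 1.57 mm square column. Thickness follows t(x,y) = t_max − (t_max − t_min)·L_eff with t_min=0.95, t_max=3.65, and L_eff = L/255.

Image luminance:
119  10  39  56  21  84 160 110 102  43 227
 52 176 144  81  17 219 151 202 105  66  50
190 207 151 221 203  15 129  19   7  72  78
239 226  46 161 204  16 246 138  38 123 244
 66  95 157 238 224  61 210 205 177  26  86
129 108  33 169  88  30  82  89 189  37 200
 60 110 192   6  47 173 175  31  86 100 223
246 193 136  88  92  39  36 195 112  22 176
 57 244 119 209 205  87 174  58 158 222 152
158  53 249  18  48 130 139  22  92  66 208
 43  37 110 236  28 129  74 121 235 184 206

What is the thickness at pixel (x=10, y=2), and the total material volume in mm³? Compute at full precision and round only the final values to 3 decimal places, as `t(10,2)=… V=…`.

span = t_max - t_min = 3.65 - 0.95 = 2.700
L(10,2) = 78, L_eff = 78/255 = 0.305882
t(10,2) = 3.65 - 2.700·0.305882 = 2.824
Σt over all 11·11 pixels = 97187/340 ≈ 285.8441176
V = pitch²·Σt = 1.57²·97187/340 = 704.577

t(10,2)=2.824 V=704.577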